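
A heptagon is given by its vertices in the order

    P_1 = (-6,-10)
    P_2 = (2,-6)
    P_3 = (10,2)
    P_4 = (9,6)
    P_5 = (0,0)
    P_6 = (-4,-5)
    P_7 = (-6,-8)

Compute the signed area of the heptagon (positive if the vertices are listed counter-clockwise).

P_1→P_2: (-6)(-6) − (2)(-10) = 56
P_2→P_3: (2)(2) − (10)(-6) = 64
P_3→P_4: (10)(6) − (9)(2) = 42
P_4→P_5: (9)(0) − (0)(6) = 0
P_5→P_6: (0)(-5) − (-4)(0) = 0
P_6→P_7: (-4)(-8) − (-6)(-5) = 2
P_7→P_1: (-6)(-10) − (-6)(-8) = 12
Σ = 176
Signed area = Σ/2 = 88 (positive ⇒ counter-clockwise traversal).

88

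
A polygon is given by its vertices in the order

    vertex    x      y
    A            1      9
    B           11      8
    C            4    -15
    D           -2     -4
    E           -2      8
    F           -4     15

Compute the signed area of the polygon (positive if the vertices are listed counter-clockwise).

-203.5

Σ = (-91) + (-197) + (-46) + (-24) + (2) + (-51) = -407
Signed area = Σ/2 = -203.5 (negative ⇒ clockwise traversal).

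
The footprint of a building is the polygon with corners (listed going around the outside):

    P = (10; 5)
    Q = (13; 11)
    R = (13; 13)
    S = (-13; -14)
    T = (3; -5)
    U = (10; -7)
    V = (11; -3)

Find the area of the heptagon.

Apply Gauss's area formula: 2A = Σ (x_i·y_{i+1} − x_{i+1}·y_i), indices taken mod 7.
P→Q: (10)(11) − (13)(5) = 45
Q→R: (13)(13) − (13)(11) = 26
R→S: (13)(-14) − (-13)(13) = -13
S→T: (-13)(-5) − (3)(-14) = 107
T→U: (3)(-7) − (10)(-5) = 29
U→V: (10)(-3) − (11)(-7) = 47
V→P: (11)(5) − (10)(-3) = 85
Σ = 326
Area = |Σ|/2 = 163.

163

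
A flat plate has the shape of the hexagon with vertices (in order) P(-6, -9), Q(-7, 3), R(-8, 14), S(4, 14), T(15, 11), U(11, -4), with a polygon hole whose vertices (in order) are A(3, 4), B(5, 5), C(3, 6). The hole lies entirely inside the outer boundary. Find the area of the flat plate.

Outer boundary:
P→Q: (-6)(3) − (-7)(-9) = -81
Q→R: (-7)(14) − (-8)(3) = -74
R→S: (-8)(14) − (4)(14) = -168
S→T: (4)(11) − (15)(14) = -166
T→U: (15)(-4) − (11)(11) = -181
U→P: (11)(-9) − (-6)(-4) = -123
Σ = -793
Area = |Σ|/2 = 396.5.
Hole:
Σ = (-5) + (15) + (-6) = 4
Area = |Σ|/2 = 2.
Net area = 396.5 − 2 = 394.5.

394.5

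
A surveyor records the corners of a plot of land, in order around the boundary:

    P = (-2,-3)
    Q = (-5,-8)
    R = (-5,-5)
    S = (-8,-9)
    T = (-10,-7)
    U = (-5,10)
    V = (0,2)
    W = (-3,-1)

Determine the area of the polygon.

Σ = (1) + (-15) + (5) + (-34) + (-135) + (-10) + (6) + (7) = -175
Area = |Σ|/2 = 87.5.

87.5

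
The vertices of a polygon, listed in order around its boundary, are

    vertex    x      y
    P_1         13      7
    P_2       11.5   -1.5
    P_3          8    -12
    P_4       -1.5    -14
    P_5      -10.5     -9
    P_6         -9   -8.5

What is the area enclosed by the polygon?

Apply the shoelace formula: 2A = Σ (x_i·y_{i+1} − x_{i+1}·y_i), indices taken mod 6.
P_1→P_2: (13)(-1.5) − (11.5)(7) = -100
P_2→P_3: (11.5)(-12) − (8)(-1.5) = -126
P_3→P_4: (8)(-14) − (-1.5)(-12) = -130
P_4→P_5: (-1.5)(-9) − (-10.5)(-14) = -133.5
P_5→P_6: (-10.5)(-8.5) − (-9)(-9) = 8.25
P_6→P_1: (-9)(7) − (13)(-8.5) = 47.5
Σ = -433.75
Area = |Σ|/2 = 216.875.

216.875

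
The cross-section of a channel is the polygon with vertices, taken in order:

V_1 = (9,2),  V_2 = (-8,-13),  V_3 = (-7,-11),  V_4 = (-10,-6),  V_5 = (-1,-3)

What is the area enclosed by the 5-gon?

Cross-terms: -101, -3, -68, 24, 25  ⇒  Σ = -123
Area = |Σ|/2 = 61.5.

61.5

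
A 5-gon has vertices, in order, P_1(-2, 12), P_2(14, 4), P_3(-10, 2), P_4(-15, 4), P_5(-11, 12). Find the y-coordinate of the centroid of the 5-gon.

Apply the shoelace formula. First the cross-terms c_i = x_i·y_{i+1} − x_{i+1}·y_i:
  -176, 68, -10, -136, -108  ⇒  2A = -362, A = -181.
Then Σ (y_i + y_{i+1})·c_i = -7236, so ȳ = -7236 / (6·(-181)) = 1206/181.

1206/181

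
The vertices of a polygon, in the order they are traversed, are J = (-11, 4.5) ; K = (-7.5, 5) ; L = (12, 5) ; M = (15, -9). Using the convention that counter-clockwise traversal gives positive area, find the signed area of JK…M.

-166.625

Apply the shoelace formula: 2A = Σ (x_i·y_{i+1} − x_{i+1}·y_i), indices taken mod 4.
Σ = (-21.25) + (-97.5) + (-183) + (-31.5) = -333.25
Signed area = Σ/2 = -166.625 (negative ⇒ clockwise traversal).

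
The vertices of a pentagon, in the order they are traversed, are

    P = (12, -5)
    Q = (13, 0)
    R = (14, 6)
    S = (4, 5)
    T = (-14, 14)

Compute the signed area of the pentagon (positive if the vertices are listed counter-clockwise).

108.5

Apply the shoelace (surveyor's) formula: 2A = Σ (x_i·y_{i+1} − x_{i+1}·y_i), indices taken mod 5.
P→Q: (12)(0) − (13)(-5) = 65
Q→R: (13)(6) − (14)(0) = 78
R→S: (14)(5) − (4)(6) = 46
S→T: (4)(14) − (-14)(5) = 126
T→P: (-14)(-5) − (12)(14) = -98
Σ = 217
Signed area = Σ/2 = 108.5 (positive ⇒ counter-clockwise traversal).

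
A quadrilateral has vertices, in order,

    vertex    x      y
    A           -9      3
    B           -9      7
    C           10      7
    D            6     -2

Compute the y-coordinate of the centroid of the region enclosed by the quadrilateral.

844/231

Apply the surveyor's formula. First the cross-terms c_i = x_i·y_{i+1} − x_{i+1}·y_i:
  -36, -133, -62, 0  ⇒  2A = -231, A = -115.5.
Then Σ (y_i + y_{i+1})·c_i = -2532, so ȳ = -2532 / (6·(-115.5)) = 844/231.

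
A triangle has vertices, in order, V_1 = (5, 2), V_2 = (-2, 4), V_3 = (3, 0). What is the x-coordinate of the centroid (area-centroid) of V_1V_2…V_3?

2

Apply Gauss's area formula. First the cross-terms c_i = x_i·y_{i+1} − x_{i+1}·y_i:
  24, -12, 6  ⇒  2A = 18, A = 9.
Then Σ (x_i + x_{i+1})·c_i = 108, so x̄ = 108 / (6·9) = 2.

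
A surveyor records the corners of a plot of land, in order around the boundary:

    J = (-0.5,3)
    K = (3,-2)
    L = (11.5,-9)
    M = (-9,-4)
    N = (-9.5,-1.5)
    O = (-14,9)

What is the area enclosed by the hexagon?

Apply the shoelace formula: 2A = Σ (x_i·y_{i+1} − x_{i+1}·y_i), indices taken mod 6.
J→K: (-0.5)(-2) − (3)(3) = -8
K→L: (3)(-9) − (11.5)(-2) = -4
L→M: (11.5)(-4) − (-9)(-9) = -127
M→N: (-9)(-1.5) − (-9.5)(-4) = -24.5
N→O: (-9.5)(9) − (-14)(-1.5) = -106.5
O→J: (-14)(3) − (-0.5)(9) = -37.5
Σ = -307.5
Area = |Σ|/2 = 153.75.

153.75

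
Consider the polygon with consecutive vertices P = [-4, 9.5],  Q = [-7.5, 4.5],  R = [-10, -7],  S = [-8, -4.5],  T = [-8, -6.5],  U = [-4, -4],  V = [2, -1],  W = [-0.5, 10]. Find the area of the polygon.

114.25

Apply the shoelace (surveyor's) formula: 2A = Σ (x_i·y_{i+1} − x_{i+1}·y_i), indices taken mod 8.
P→Q: (-4)(4.5) − (-7.5)(9.5) = 53.25
Q→R: (-7.5)(-7) − (-10)(4.5) = 97.5
R→S: (-10)(-4.5) − (-8)(-7) = -11
S→T: (-8)(-6.5) − (-8)(-4.5) = 16
T→U: (-8)(-4) − (-4)(-6.5) = 6
U→V: (-4)(-1) − (2)(-4) = 12
V→W: (2)(10) − (-0.5)(-1) = 19.5
W→P: (-0.5)(9.5) − (-4)(10) = 35.25
Σ = 228.5
Area = |Σ|/2 = 114.25.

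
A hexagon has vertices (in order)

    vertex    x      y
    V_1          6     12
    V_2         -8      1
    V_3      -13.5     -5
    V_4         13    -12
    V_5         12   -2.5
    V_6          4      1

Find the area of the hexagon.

Apply the surveyor's formula: 2A = Σ (x_i·y_{i+1} − x_{i+1}·y_i), indices taken mod 6.
V_1→V_2: (6)(1) − (-8)(12) = 102
V_2→V_3: (-8)(-5) − (-13.5)(1) = 53.5
V_3→V_4: (-13.5)(-12) − (13)(-5) = 227
V_4→V_5: (13)(-2.5) − (12)(-12) = 111.5
V_5→V_6: (12)(1) − (4)(-2.5) = 22
V_6→V_1: (4)(12) − (6)(1) = 42
Σ = 558
Area = |Σ|/2 = 279.

279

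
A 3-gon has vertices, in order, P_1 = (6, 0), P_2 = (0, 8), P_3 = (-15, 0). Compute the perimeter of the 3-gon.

|P_1P_2| = √((-6)² + (8)²) = √100 = 10
|P_2P_3| = √((-15)² + (-8)²) = √289 = 17
|P_3P_1| = √((21)² + (0)²) = √441 = 21
Perimeter = 10 + 17 + 21 = 48.

48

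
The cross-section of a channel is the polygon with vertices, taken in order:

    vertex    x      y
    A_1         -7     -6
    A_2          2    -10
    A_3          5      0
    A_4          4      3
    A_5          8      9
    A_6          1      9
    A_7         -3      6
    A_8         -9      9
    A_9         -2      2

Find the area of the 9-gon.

Apply the shoelace (surveyor's) formula: 2A = Σ (x_i·y_{i+1} − x_{i+1}·y_i), indices taken mod 9.
Cross-terms: 82, 50, 15, 12, 63, 33, 27, 0, 26  ⇒  Σ = 308
Area = |Σ|/2 = 154.

154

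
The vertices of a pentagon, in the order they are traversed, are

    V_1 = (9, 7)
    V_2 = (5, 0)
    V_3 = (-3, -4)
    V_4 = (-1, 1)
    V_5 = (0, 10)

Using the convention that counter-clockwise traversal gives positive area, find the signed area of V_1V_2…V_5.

-81

V_1→V_2: (9)(0) − (5)(7) = -35
V_2→V_3: (5)(-4) − (-3)(0) = -20
V_3→V_4: (-3)(1) − (-1)(-4) = -7
V_4→V_5: (-1)(10) − (0)(1) = -10
V_5→V_1: (0)(7) − (9)(10) = -90
Σ = -162
Signed area = Σ/2 = -81 (negative ⇒ clockwise traversal).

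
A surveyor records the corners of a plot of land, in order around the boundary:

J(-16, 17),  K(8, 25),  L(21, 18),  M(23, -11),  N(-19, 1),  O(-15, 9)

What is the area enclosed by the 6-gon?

J→K: (-16)(25) − (8)(17) = -536
K→L: (8)(18) − (21)(25) = -381
L→M: (21)(-11) − (23)(18) = -645
M→N: (23)(1) − (-19)(-11) = -186
N→O: (-19)(9) − (-15)(1) = -156
O→J: (-15)(17) − (-16)(9) = -111
Σ = -2015
Area = |Σ|/2 = 1007.5.

1007.5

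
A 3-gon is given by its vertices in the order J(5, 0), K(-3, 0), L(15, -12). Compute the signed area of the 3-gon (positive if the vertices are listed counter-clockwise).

48

Apply the surveyor's formula: 2A = Σ (x_i·y_{i+1} − x_{i+1}·y_i), indices taken mod 3.
Cross-terms: 0, 36, 60  ⇒  Σ = 96
Signed area = Σ/2 = 48 (positive ⇒ counter-clockwise traversal).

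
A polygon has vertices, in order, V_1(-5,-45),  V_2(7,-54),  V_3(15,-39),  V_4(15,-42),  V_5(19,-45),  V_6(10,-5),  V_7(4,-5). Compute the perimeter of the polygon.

|V_1V_2| = √((12)² + (-9)²) = √225 = 15
|V_2V_3| = √((8)² + (15)²) = √289 = 17
|V_3V_4| = √((0)² + (-3)²) = √9 = 3
|V_4V_5| = √((4)² + (-3)²) = √25 = 5
|V_5V_6| = √((-9)² + (40)²) = √1681 = 41
|V_6V_7| = √((-6)² + (0)²) = √36 = 6
|V_7V_1| = √((-9)² + (-40)²) = √1681 = 41
Perimeter = 15 + 17 + 3 + 5 + 41 + 6 + 41 = 128.

128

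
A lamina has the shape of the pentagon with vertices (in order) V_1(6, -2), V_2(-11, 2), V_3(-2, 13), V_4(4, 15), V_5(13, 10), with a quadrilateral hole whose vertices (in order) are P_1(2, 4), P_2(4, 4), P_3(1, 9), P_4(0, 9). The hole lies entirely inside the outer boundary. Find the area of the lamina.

228.5

Outer boundary:
Σ = (-10) + (-139) + (-82) + (-155) + (-86) = -472
Area = |Σ|/2 = 236.
Hole:
Σ = (-8) + (32) + (9) + (-18) = 15
Area = |Σ|/2 = 7.5.
Net area = 236 − 7.5 = 228.5.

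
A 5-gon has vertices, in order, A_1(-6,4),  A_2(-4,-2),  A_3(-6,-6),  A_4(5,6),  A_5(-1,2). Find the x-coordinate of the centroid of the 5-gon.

Apply the surveyor's formula. First the cross-terms c_i = x_i·y_{i+1} − x_{i+1}·y_i:
  28, 12, -6, 16, 8  ⇒  2A = 58, A = 29.
Then Σ (x_i + x_{i+1})·c_i = -386, so x̄ = -386 / (6·29) = -193/87.

-193/87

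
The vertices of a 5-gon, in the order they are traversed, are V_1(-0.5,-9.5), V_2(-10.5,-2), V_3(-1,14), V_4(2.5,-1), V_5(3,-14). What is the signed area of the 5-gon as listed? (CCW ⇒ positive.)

-174.625

Apply the surveyor's formula: 2A = Σ (x_i·y_{i+1} − x_{i+1}·y_i), indices taken mod 5.
Σ = (-98.75) + (-149) + (-34) + (-32) + (-35.5) = -349.25
Signed area = Σ/2 = -174.625 (negative ⇒ clockwise traversal).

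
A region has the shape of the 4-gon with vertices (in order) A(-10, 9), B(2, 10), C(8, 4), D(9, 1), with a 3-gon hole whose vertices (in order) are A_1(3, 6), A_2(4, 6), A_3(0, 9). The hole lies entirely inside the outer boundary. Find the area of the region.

62

Outer boundary:
Σ = (-118) + (-72) + (-28) + (91) = -127
Area = |Σ|/2 = 63.5.
Hole:
A_1→A_2: (3)(6) − (4)(6) = -6
A_2→A_3: (4)(9) − (0)(6) = 36
A_3→A_1: (0)(6) − (3)(9) = -27
Σ = 3
Area = |Σ|/2 = 1.5.
Net area = 63.5 − 1.5 = 62.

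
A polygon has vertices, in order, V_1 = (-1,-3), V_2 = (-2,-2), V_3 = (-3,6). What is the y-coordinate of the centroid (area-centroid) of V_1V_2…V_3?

Apply Gauss's area formula. First the cross-terms c_i = x_i·y_{i+1} − x_{i+1}·y_i:
  -4, -18, 15  ⇒  2A = -7, A = -3.5.
Then Σ (y_i + y_{i+1})·c_i = -7, so ȳ = -7 / (6·(-3.5)) = 1/3.

1/3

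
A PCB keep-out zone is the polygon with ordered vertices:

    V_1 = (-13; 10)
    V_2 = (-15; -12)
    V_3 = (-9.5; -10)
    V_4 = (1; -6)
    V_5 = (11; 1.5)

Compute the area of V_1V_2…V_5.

303

Σ = (306) + (36) + (67) + (67.5) + (129.5) = 606
Area = |Σ|/2 = 303.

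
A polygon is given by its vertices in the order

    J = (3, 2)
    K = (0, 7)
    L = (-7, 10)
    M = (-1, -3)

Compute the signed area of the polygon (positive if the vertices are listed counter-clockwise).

Σ = (21) + (49) + (31) + (7) = 108
Signed area = Σ/2 = 54 (positive ⇒ counter-clockwise traversal).

54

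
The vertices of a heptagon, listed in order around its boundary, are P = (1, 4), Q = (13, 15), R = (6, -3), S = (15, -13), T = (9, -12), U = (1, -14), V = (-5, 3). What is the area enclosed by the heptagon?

233

Σ = (-37) + (-129) + (-33) + (-63) + (-114) + (-67) + (-23) = -466
Area = |Σ|/2 = 233.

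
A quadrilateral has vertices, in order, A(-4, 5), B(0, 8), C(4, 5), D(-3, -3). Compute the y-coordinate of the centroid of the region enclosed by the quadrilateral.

Apply the shoelace (surveyor's) formula. First the cross-terms c_i = x_i·y_{i+1} − x_{i+1}·y_i:
  -32, -32, 3, -27  ⇒  2A = -88, A = -44.
Then Σ (y_i + y_{i+1})·c_i = -880, so ȳ = -880 / (6·(-44)) = 10/3.

10/3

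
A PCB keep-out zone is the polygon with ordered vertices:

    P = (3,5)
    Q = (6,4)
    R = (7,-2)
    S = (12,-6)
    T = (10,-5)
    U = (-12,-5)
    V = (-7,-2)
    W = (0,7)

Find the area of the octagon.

133.5

Cross-terms: -18, -40, -18, 0, -110, -11, -49, -21  ⇒  Σ = -267
Area = |Σ|/2 = 133.5.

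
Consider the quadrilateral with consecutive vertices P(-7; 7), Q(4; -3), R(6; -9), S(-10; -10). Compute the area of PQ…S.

Apply the shoelace (surveyor's) formula: 2A = Σ (x_i·y_{i+1} − x_{i+1}·y_i), indices taken mod 4.
Σ = (-7) + (-18) + (-150) + (-140) = -315
Area = |Σ|/2 = 157.5.

157.5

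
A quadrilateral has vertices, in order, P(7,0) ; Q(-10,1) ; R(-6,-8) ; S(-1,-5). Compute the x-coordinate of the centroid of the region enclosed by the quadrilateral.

Apply the shoelace formula. First the cross-terms c_i = x_i·y_{i+1} − x_{i+1}·y_i:
  7, 86, 22, 35  ⇒  2A = 150, A = 75.
Then Σ (x_i + x_{i+1})·c_i = -1341, so x̄ = -1341 / (6·75) = -2.98.

-2.98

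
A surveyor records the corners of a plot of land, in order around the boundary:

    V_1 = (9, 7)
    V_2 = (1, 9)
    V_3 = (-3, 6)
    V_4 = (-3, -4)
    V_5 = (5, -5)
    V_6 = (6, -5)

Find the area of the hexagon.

V_1→V_2: (9)(9) − (1)(7) = 74
V_2→V_3: (1)(6) − (-3)(9) = 33
V_3→V_4: (-3)(-4) − (-3)(6) = 30
V_4→V_5: (-3)(-5) − (5)(-4) = 35
V_5→V_6: (5)(-5) − (6)(-5) = 5
V_6→V_1: (6)(7) − (9)(-5) = 87
Σ = 264
Area = |Σ|/2 = 132.

132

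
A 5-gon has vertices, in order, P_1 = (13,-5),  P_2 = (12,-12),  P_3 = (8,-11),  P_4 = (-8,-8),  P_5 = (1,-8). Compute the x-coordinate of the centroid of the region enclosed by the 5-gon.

746/113

Apply Gauss's area formula. First the cross-terms c_i = x_i·y_{i+1} − x_{i+1}·y_i:
  -96, -36, -152, 72, 99  ⇒  2A = -113, A = -56.5.
Then Σ (x_i + x_{i+1})·c_i = -2238, so x̄ = -2238 / (6·(-56.5)) = 746/113.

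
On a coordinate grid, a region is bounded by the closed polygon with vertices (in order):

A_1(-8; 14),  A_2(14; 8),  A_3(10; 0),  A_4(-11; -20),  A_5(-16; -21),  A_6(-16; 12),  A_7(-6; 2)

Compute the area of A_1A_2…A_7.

Cross-terms: -260, -80, -200, -89, -528, 40, -68  ⇒  Σ = -1185
Area = |Σ|/2 = 592.5.

592.5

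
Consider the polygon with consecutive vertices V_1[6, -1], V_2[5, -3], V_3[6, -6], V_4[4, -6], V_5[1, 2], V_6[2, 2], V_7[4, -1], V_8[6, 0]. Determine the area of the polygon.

Apply the surveyor's formula: 2A = Σ (x_i·y_{i+1} − x_{i+1}·y_i), indices taken mod 8.
Σ = (-13) + (-12) + (-12) + (14) + (-2) + (-10) + (6) + (-6) = -35
Area = |Σ|/2 = 17.5.

17.5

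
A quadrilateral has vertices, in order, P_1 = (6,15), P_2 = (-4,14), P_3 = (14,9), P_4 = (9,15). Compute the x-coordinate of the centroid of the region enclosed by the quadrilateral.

Apply the shoelace formula. First the cross-terms c_i = x_i·y_{i+1} − x_{i+1}·y_i:
  144, -232, 129, 45  ⇒  2A = 86, A = 43.
Then Σ (x_i + x_{i+1})·c_i = 1610, so x̄ = 1610 / (6·43) = 805/129.

805/129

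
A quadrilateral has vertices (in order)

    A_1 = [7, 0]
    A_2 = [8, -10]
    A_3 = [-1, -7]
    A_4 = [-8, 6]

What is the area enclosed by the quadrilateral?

Apply the shoelace (surveyor's) formula: 2A = Σ (x_i·y_{i+1} − x_{i+1}·y_i), indices taken mod 4.
A_1→A_2: (7)(-10) − (8)(0) = -70
A_2→A_3: (8)(-7) − (-1)(-10) = -66
A_3→A_4: (-1)(6) − (-8)(-7) = -62
A_4→A_1: (-8)(0) − (7)(6) = -42
Σ = -240
Area = |Σ|/2 = 120.

120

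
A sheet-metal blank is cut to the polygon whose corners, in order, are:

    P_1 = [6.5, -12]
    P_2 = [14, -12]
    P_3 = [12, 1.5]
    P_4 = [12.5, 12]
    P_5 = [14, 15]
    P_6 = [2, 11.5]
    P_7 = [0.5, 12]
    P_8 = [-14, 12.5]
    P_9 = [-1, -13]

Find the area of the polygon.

507.125

Apply the shoelace (surveyor's) formula: 2A = Σ (x_i·y_{i+1} − x_{i+1}·y_i), indices taken mod 9.
Σ = (90) + (165) + (125.25) + (19.5) + (131) + (18.25) + (174.25) + (194.5) + (96.5) = 1014.25
Area = |Σ|/2 = 507.125.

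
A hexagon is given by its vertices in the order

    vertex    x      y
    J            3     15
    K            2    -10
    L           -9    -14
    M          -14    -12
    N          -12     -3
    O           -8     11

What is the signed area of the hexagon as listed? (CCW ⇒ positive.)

J→K: (3)(-10) − (2)(15) = -60
K→L: (2)(-14) − (-9)(-10) = -118
L→M: (-9)(-12) − (-14)(-14) = -88
M→N: (-14)(-3) − (-12)(-12) = -102
N→O: (-12)(11) − (-8)(-3) = -156
O→J: (-8)(15) − (3)(11) = -153
Σ = -677
Signed area = Σ/2 = -338.5 (negative ⇒ clockwise traversal).

-338.5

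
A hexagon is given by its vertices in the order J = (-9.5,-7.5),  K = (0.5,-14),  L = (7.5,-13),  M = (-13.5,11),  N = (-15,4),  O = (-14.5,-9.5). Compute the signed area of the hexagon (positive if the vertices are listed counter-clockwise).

J→K: (-9.5)(-14) − (0.5)(-7.5) = 136.75
K→L: (0.5)(-13) − (7.5)(-14) = 98.5
L→M: (7.5)(11) − (-13.5)(-13) = -93
M→N: (-13.5)(4) − (-15)(11) = 111
N→O: (-15)(-9.5) − (-14.5)(4) = 200.5
O→J: (-14.5)(-7.5) − (-9.5)(-9.5) = 18.5
Σ = 472.25
Signed area = Σ/2 = 236.125 (positive ⇒ counter-clockwise traversal).

236.125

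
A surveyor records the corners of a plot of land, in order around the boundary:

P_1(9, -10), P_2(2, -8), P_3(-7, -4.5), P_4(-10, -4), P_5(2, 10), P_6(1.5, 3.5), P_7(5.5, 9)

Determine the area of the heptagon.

187.875

Apply the shoelace formula: 2A = Σ (x_i·y_{i+1} − x_{i+1}·y_i), indices taken mod 7.
Cross-terms: -52, -65, -17, -92, -8, -5.75, -136  ⇒  Σ = -375.75
Area = |Σ|/2 = 187.875.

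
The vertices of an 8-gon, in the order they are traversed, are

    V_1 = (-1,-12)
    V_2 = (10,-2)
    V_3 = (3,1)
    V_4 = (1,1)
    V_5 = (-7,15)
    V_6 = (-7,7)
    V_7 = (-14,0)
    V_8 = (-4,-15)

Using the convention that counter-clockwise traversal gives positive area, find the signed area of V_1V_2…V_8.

Apply the shoelace (surveyor's) formula: 2A = Σ (x_i·y_{i+1} − x_{i+1}·y_i), indices taken mod 8.
V_1→V_2: (-1)(-2) − (10)(-12) = 122
V_2→V_3: (10)(1) − (3)(-2) = 16
V_3→V_4: (3)(1) − (1)(1) = 2
V_4→V_5: (1)(15) − (-7)(1) = 22
V_5→V_6: (-7)(7) − (-7)(15) = 56
V_6→V_7: (-7)(0) − (-14)(7) = 98
V_7→V_8: (-14)(-15) − (-4)(0) = 210
V_8→V_1: (-4)(-12) − (-1)(-15) = 33
Σ = 559
Signed area = Σ/2 = 279.5 (positive ⇒ counter-clockwise traversal).

279.5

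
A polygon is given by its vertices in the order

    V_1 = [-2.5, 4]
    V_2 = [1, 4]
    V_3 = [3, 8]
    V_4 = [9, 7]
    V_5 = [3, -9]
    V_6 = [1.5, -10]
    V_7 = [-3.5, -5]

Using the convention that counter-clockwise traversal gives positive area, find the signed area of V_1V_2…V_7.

Apply the surveyor's formula: 2A = Σ (x_i·y_{i+1} − x_{i+1}·y_i), indices taken mod 7.
Cross-terms: -14, -4, -51, -102, -16.5, -42.5, -26.5  ⇒  Σ = -256.5
Signed area = Σ/2 = -128.25 (negative ⇒ clockwise traversal).

-128.25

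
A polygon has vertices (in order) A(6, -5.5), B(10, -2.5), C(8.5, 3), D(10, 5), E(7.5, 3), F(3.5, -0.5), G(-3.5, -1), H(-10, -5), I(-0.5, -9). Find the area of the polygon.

114.25

Apply the surveyor's formula: 2A = Σ (x_i·y_{i+1} − x_{i+1}·y_i), indices taken mod 9.
A→B: (6)(-2.5) − (10)(-5.5) = 40
B→C: (10)(3) − (8.5)(-2.5) = 51.25
C→D: (8.5)(5) − (10)(3) = 12.5
D→E: (10)(3) − (7.5)(5) = -7.5
E→F: (7.5)(-0.5) − (3.5)(3) = -14.25
F→G: (3.5)(-1) − (-3.5)(-0.5) = -5.25
G→H: (-3.5)(-5) − (-10)(-1) = 7.5
H→I: (-10)(-9) − (-0.5)(-5) = 87.5
I→A: (-0.5)(-5.5) − (6)(-9) = 56.75
Σ = 228.5
Area = |Σ|/2 = 114.25.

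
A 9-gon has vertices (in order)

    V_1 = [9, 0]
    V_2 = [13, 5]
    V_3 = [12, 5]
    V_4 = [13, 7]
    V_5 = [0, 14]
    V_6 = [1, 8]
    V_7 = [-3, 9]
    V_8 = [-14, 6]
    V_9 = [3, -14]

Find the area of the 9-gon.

341

V_1→V_2: (9)(5) − (13)(0) = 45
V_2→V_3: (13)(5) − (12)(5) = 5
V_3→V_4: (12)(7) − (13)(5) = 19
V_4→V_5: (13)(14) − (0)(7) = 182
V_5→V_6: (0)(8) − (1)(14) = -14
V_6→V_7: (1)(9) − (-3)(8) = 33
V_7→V_8: (-3)(6) − (-14)(9) = 108
V_8→V_9: (-14)(-14) − (3)(6) = 178
V_9→V_1: (3)(0) − (9)(-14) = 126
Σ = 682
Area = |Σ|/2 = 341.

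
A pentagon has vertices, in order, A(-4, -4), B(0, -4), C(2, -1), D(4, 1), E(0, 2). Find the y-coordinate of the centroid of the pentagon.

Apply the shoelace formula. First the cross-terms c_i = x_i·y_{i+1} − x_{i+1}·y_i:
  16, 8, 6, 8, 8  ⇒  2A = 46, A = 23.
Then Σ (y_i + y_{i+1})·c_i = -160, so ȳ = -160 / (6·23) = -80/69.

-80/69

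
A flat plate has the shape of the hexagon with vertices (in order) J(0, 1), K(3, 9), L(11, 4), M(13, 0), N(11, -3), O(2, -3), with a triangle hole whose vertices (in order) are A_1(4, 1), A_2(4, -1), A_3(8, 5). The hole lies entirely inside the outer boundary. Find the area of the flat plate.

99

Outer boundary:
Apply Gauss's area formula: 2A = Σ (x_i·y_{i+1} − x_{i+1}·y_i), indices taken mod 6.
Cross-terms: -3, -87, -52, -39, -27, 2  ⇒  Σ = -206
Area = |Σ|/2 = 103.
Hole:
A_1→A_2: (4)(-1) − (4)(1) = -8
A_2→A_3: (4)(5) − (8)(-1) = 28
A_3→A_1: (8)(1) − (4)(5) = -12
Σ = 8
Area = |Σ|/2 = 4.
Net area = 103 − 4 = 99.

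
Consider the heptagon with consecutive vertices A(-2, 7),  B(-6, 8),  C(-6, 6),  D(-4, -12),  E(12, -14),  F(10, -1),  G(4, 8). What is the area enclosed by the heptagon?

Apply the surveyor's formula: 2A = Σ (x_i·y_{i+1} − x_{i+1}·y_i), indices taken mod 7.
A→B: (-2)(8) − (-6)(7) = 26
B→C: (-6)(6) − (-6)(8) = 12
C→D: (-6)(-12) − (-4)(6) = 96
D→E: (-4)(-14) − (12)(-12) = 200
E→F: (12)(-1) − (10)(-14) = 128
F→G: (10)(8) − (4)(-1) = 84
G→A: (4)(7) − (-2)(8) = 44
Σ = 590
Area = |Σ|/2 = 295.

295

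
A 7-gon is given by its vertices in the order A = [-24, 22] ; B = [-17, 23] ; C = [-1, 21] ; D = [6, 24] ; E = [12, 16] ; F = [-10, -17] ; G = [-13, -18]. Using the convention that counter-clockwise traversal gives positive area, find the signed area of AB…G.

Σ = (-178) + (-334) + (-150) + (-192) + (-44) + (-41) + (-718) = -1657
Signed area = Σ/2 = -828.5 (negative ⇒ clockwise traversal).

-828.5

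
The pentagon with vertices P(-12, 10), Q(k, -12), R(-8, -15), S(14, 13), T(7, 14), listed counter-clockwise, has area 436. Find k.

Write out the shoelace sum; only the two edges meeting at Q involve k:
2·Area = [((-12)·(-12) − k·10) + (k·(-15) − (-8)·(-12))] + 449
       = -25·k + 497 = 872
⇒ k = -15.

-15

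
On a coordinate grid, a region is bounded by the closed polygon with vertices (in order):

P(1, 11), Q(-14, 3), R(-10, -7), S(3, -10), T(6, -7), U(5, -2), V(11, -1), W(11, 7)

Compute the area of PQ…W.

343.5

P→Q: (1)(3) − (-14)(11) = 157
Q→R: (-14)(-7) − (-10)(3) = 128
R→S: (-10)(-10) − (3)(-7) = 121
S→T: (3)(-7) − (6)(-10) = 39
T→U: (6)(-2) − (5)(-7) = 23
U→V: (5)(-1) − (11)(-2) = 17
V→W: (11)(7) − (11)(-1) = 88
W→P: (11)(11) − (1)(7) = 114
Σ = 687
Area = |Σ|/2 = 343.5.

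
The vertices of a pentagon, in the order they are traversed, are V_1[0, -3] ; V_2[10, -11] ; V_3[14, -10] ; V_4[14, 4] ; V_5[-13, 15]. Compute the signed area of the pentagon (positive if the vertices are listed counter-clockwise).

Cross-terms: 30, 54, 196, 262, 39  ⇒  Σ = 581
Signed area = Σ/2 = 290.5 (positive ⇒ counter-clockwise traversal).

290.5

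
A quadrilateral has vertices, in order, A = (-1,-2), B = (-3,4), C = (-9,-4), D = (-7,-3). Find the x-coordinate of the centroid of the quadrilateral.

-38/9

Apply the shoelace (surveyor's) formula. First the cross-terms c_i = x_i·y_{i+1} − x_{i+1}·y_i:
  -10, 48, -1, 11  ⇒  2A = 48, A = 24.
Then Σ (x_i + x_{i+1})·c_i = -608, so x̄ = -608 / (6·24) = -38/9.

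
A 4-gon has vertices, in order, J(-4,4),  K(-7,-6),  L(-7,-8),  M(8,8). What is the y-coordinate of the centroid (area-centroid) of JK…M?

26/23

Apply Gauss's area formula. First the cross-terms c_i = x_i·y_{i+1} − x_{i+1}·y_i:
  52, 14, 8, 64  ⇒  2A = 138, A = 69.
Then Σ (y_i + y_{i+1})·c_i = 468, so ȳ = 468 / (6·69) = 26/23.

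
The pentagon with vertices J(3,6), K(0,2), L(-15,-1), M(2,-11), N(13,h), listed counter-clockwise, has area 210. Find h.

Write out the shoelace sum; only the two edges meeting at N involve h:
2·Area = [(2·h − 13·(-11)) + (13·6 − 3·h)] + 203
       = -1·h + 424 = 420
⇒ h = 4.

4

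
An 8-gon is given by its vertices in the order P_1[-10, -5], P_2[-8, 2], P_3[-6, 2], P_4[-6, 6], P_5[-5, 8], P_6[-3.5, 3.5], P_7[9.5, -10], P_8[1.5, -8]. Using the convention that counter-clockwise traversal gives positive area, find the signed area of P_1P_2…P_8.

Σ = (-60) + (-4) + (-24) + (-18) + (10.5) + (1.75) + (-61) + (-87.5) = -242.25
Signed area = Σ/2 = -121.125 (negative ⇒ clockwise traversal).

-121.125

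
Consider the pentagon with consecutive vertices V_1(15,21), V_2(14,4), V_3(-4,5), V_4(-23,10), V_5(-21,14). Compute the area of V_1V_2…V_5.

Apply the shoelace (surveyor's) formula: 2A = Σ (x_i·y_{i+1} − x_{i+1}·y_i), indices taken mod 5.
Σ = (-234) + (86) + (75) + (-112) + (-651) = -836
Area = |Σ|/2 = 418.

418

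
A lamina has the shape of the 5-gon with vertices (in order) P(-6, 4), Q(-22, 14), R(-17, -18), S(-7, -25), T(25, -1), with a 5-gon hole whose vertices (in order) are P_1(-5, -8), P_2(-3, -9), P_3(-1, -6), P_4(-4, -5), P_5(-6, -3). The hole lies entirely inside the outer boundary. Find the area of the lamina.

Outer boundary:
Apply the shoelace (surveyor's) formula: 2A = Σ (x_i·y_{i+1} − x_{i+1}·y_i), indices taken mod 5.
Cross-terms: 4, 634, 299, 632, 94  ⇒  Σ = 1663
Area = |Σ|/2 = 831.5.
Hole:
Apply the shoelace formula: 2A = Σ (x_i·y_{i+1} − x_{i+1}·y_i), indices taken mod 5.
Σ = (21) + (9) + (-19) + (-18) + (33) = 26
Area = |Σ|/2 = 13.
Net area = 831.5 − 13 = 818.5.

818.5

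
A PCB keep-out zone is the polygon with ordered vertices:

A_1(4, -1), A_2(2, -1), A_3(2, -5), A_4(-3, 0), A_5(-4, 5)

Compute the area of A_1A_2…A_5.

28

Apply Gauss's area formula: 2A = Σ (x_i·y_{i+1} − x_{i+1}·y_i), indices taken mod 5.
Σ = (-2) + (-8) + (-15) + (-15) + (-16) = -56
Area = |Σ|/2 = 28.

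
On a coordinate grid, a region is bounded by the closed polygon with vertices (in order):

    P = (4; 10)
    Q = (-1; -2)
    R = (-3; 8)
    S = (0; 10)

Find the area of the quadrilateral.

P→Q: (4)(-2) − (-1)(10) = 2
Q→R: (-1)(8) − (-3)(-2) = -14
R→S: (-3)(10) − (0)(8) = -30
S→P: (0)(10) − (4)(10) = -40
Σ = -82
Area = |Σ|/2 = 41.

41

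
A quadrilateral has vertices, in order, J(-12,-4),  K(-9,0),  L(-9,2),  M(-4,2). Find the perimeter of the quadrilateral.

22

|JK| = √((3)² + (4)²) = √25 = 5
|KL| = √((0)² + (2)²) = √4 = 2
|LM| = √((5)² + (0)²) = √25 = 5
|MJ| = √((-8)² + (-6)²) = √100 = 10
Perimeter = 5 + 2 + 5 + 10 = 22.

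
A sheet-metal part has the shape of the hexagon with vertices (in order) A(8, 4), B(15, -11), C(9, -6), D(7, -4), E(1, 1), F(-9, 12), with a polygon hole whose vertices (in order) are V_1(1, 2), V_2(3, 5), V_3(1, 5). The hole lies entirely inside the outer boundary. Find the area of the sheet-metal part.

113.5

Outer boundary:
A→B: (8)(-11) − (15)(4) = -148
B→C: (15)(-6) − (9)(-11) = 9
C→D: (9)(-4) − (7)(-6) = 6
D→E: (7)(1) − (1)(-4) = 11
E→F: (1)(12) − (-9)(1) = 21
F→A: (-9)(4) − (8)(12) = -132
Σ = -233
Area = |Σ|/2 = 116.5.
Hole:
Apply Gauss's area formula: 2A = Σ (x_i·y_{i+1} − x_{i+1}·y_i), indices taken mod 3.
V_1→V_2: (1)(5) − (3)(2) = -1
V_2→V_3: (3)(5) − (1)(5) = 10
V_3→V_1: (1)(2) − (1)(5) = -3
Σ = 6
Area = |Σ|/2 = 3.
Net area = 116.5 − 3 = 113.5.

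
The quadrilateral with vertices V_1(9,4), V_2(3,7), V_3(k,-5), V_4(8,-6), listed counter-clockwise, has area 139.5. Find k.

The doubled signed area Σ (x_i y_{i+1} − x_{i+1} y_i) is linear in k.
With k=0 it equals 162; the coefficient of k is -13 (from the two edges through V_3).
So -13·k + 162 = 2·139.5 = 279 ⇒ k = -9.

-9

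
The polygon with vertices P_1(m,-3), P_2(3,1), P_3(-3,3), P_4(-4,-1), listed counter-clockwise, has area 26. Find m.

The doubled signed area Σ (x_i y_{i+1} − x_{i+1} y_i) is linear in m.
With m=0 it equals 48; the coefficient of m is 2 (from the two edges through P_1).
So 2·m + 48 = 2·26 = 52 ⇒ m = 2.

2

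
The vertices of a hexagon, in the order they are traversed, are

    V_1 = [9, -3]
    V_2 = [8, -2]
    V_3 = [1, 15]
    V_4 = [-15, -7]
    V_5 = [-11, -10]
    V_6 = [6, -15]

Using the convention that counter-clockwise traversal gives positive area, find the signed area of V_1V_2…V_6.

Σ = (6) + (122) + (218) + (73) + (225) + (117) = 761
Signed area = Σ/2 = 380.5 (positive ⇒ counter-clockwise traversal).

380.5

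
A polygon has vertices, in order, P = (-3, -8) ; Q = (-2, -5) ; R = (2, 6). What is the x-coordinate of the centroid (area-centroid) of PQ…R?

Apply the shoelace (surveyor's) formula. First the cross-terms c_i = x_i·y_{i+1} − x_{i+1}·y_i:
  -1, -2, 2  ⇒  2A = -1, A = -0.5.
Then Σ (x_i + x_{i+1})·c_i = 3, so x̄ = 3 / (6·(-0.5)) = -1.

-1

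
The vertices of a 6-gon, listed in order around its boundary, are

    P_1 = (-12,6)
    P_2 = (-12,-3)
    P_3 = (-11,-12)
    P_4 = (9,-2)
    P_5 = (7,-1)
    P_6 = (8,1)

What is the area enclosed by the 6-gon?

214.5

Apply Gauss's area formula: 2A = Σ (x_i·y_{i+1} − x_{i+1}·y_i), indices taken mod 6.
Σ = (108) + (111) + (130) + (5) + (15) + (60) = 429
Area = |Σ|/2 = 214.5.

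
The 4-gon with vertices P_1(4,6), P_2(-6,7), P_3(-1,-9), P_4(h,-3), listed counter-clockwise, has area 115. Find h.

6

Write out the shoelace sum; only the two edges meeting at P_4 involve h:
2·Area = [((-1)·(-3) − h·(-9)) + (h·6 − 4·(-3))] + 125
       = 15·h + 140 = 230
⇒ h = 6.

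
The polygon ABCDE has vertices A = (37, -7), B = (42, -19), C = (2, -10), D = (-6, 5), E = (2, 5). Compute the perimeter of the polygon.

|AB| = √((5)² + (-12)²) = √169 = 13
|BC| = √((-40)² + (9)²) = √1681 = 41
|CD| = √((-8)² + (15)²) = √289 = 17
|DE| = √((8)² + (0)²) = √64 = 8
|EA| = √((35)² + (-12)²) = √1369 = 37
Perimeter = 13 + 41 + 17 + 8 + 37 = 116.

116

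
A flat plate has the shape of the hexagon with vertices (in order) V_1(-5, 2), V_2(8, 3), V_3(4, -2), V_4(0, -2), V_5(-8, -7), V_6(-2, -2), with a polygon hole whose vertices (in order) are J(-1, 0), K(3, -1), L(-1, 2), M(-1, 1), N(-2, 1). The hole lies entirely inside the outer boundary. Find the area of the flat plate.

Outer boundary:
Σ = (-31) + (-28) + (-8) + (-16) + (2) + (-14) = -95
Area = |Σ|/2 = 47.5.
Hole:
Apply the shoelace (surveyor's) formula: 2A = Σ (x_i·y_{i+1} − x_{i+1}·y_i), indices taken mod 5.
J→K: (-1)(-1) − (3)(0) = 1
K→L: (3)(2) − (-1)(-1) = 5
L→M: (-1)(1) − (-1)(2) = 1
M→N: (-1)(1) − (-2)(1) = 1
N→J: (-2)(0) − (-1)(1) = 1
Σ = 9
Area = |Σ|/2 = 4.5.
Net area = 47.5 − 4.5 = 43.

43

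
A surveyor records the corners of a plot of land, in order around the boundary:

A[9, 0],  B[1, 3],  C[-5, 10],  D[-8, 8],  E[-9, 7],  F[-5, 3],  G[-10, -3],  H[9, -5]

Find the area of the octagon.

Σ = (27) + (25) + (40) + (16) + (8) + (45) + (77) + (45) = 283
Area = |Σ|/2 = 141.5.

141.5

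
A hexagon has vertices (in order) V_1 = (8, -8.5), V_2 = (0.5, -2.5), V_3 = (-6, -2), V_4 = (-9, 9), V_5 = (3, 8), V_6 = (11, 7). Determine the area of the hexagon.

Apply the shoelace formula: 2A = Σ (x_i·y_{i+1} − x_{i+1}·y_i), indices taken mod 6.
Cross-terms: -15.75, -16, -72, -99, -67, -149.5  ⇒  Σ = -419.25
Area = |Σ|/2 = 209.625.

209.625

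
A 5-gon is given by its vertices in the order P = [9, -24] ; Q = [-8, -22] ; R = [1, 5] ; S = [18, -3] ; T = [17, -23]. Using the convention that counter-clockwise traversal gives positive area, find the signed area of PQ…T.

-532.5

P→Q: (9)(-22) − (-8)(-24) = -390
Q→R: (-8)(5) − (1)(-22) = -18
R→S: (1)(-3) − (18)(5) = -93
S→T: (18)(-23) − (17)(-3) = -363
T→P: (17)(-24) − (9)(-23) = -201
Σ = -1065
Signed area = Σ/2 = -532.5 (negative ⇒ clockwise traversal).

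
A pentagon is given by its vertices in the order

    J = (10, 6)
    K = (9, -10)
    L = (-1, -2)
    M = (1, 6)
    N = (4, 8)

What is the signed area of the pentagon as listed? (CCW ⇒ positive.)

Apply the shoelace (surveyor's) formula: 2A = Σ (x_i·y_{i+1} − x_{i+1}·y_i), indices taken mod 5.
J→K: (10)(-10) − (9)(6) = -154
K→L: (9)(-2) − (-1)(-10) = -28
L→M: (-1)(6) − (1)(-2) = -4
M→N: (1)(8) − (4)(6) = -16
N→J: (4)(6) − (10)(8) = -56
Σ = -258
Signed area = Σ/2 = -129 (negative ⇒ clockwise traversal).

-129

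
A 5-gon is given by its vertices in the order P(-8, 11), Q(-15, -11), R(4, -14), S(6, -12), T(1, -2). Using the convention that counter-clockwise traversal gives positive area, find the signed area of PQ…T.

269

Σ = (253) + (254) + (36) + (0) + (-5) = 538
Signed area = Σ/2 = 269 (positive ⇒ counter-clockwise traversal).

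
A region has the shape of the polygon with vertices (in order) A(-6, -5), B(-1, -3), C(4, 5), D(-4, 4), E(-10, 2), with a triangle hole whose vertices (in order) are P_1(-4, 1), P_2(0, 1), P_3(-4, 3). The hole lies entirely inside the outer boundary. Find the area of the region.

Outer boundary:
Apply the shoelace (surveyor's) formula: 2A = Σ (x_i·y_{i+1} − x_{i+1}·y_i), indices taken mod 5.
Σ = (13) + (7) + (36) + (32) + (62) = 150
Area = |Σ|/2 = 75.
Hole:
P_1→P_2: (-4)(1) − (0)(1) = -4
P_2→P_3: (0)(3) − (-4)(1) = 4
P_3→P_1: (-4)(1) − (-4)(3) = 8
Σ = 8
Area = |Σ|/2 = 4.
Net area = 75 − 4 = 71.

71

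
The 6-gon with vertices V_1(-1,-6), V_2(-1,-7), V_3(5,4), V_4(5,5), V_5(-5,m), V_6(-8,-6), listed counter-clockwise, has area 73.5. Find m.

The doubled signed area Σ (x_i y_{i+1} − x_{i+1} y_i) is linear in m.
With m=0 it equals 134; the coefficient of m is 13 (from the two edges through V_5).
So 13·m + 134 = 2·73.5 = 147 ⇒ m = 1.

1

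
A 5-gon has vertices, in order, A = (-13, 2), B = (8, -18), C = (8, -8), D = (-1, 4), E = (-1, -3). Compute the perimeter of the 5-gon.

74

|AB| = √((21)² + (-20)²) = √841 = 29
|BC| = √((0)² + (10)²) = √100 = 10
|CD| = √((-9)² + (12)²) = √225 = 15
|DE| = √((0)² + (-7)²) = √49 = 7
|EA| = √((-12)² + (5)²) = √169 = 13
Perimeter = 29 + 10 + 15 + 7 + 13 = 74.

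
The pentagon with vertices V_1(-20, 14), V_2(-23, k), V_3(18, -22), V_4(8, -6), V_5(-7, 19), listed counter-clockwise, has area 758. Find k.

-6

The doubled signed area Σ (x_i y_{i+1} − x_{i+1} y_i) is linear in k.
With k=0 it equals 1288; the coefficient of k is -38 (from the two edges through V_2).
So -38·k + 1288 = 2·758 = 1516 ⇒ k = -6.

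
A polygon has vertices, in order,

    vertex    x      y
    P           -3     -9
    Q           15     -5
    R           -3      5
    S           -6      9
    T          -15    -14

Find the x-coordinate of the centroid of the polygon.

Apply the surveyor's formula. First the cross-terms c_i = x_i·y_{i+1} − x_{i+1}·y_i:
  150, 60, 3, 219, 93  ⇒  2A = 525, A = 262.5.
Then Σ (x_i + x_{i+1})·c_i = -3780, so x̄ = -3780 / (6·262.5) = -2.4.

-2.4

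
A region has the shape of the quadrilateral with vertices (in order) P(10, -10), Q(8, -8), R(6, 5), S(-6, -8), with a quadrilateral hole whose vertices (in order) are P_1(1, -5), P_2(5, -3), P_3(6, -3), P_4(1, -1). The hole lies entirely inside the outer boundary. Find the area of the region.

96

Outer boundary:
Apply the surveyor's formula: 2A = Σ (x_i·y_{i+1} − x_{i+1}·y_i), indices taken mod 4.
Cross-terms: 0, 88, -18, 140  ⇒  Σ = 210
Area = |Σ|/2 = 105.
Hole:
Apply Gauss's area formula: 2A = Σ (x_i·y_{i+1} − x_{i+1}·y_i), indices taken mod 4.
Σ = (22) + (3) + (-3) + (-4) = 18
Area = |Σ|/2 = 9.
Net area = 105 − 9 = 96.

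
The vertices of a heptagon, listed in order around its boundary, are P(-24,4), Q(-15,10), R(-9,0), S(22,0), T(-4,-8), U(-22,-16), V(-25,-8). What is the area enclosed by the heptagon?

447

Apply Gauss's area formula: 2A = Σ (x_i·y_{i+1} − x_{i+1}·y_i), indices taken mod 7.
Cross-terms: -180, 90, 0, -176, -112, -224, -292  ⇒  Σ = -894
Area = |Σ|/2 = 447.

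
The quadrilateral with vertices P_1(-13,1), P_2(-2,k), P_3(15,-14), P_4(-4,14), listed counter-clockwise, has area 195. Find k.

-1

Write out the shoelace sum; only the two edges meeting at P_2 involve k:
2·Area = [((-13)·k − (-2)·1) + ((-2)·(-14) − 15·k)] + 332
       = -28·k + 362 = 390
⇒ k = -1.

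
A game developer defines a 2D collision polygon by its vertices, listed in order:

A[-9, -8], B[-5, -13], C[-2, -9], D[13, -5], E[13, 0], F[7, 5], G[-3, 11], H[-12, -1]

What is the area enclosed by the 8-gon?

333.5

Apply the surveyor's formula: 2A = Σ (x_i·y_{i+1} − x_{i+1}·y_i), indices taken mod 8.
A→B: (-9)(-13) − (-5)(-8) = 77
B→C: (-5)(-9) − (-2)(-13) = 19
C→D: (-2)(-5) − (13)(-9) = 127
D→E: (13)(0) − (13)(-5) = 65
E→F: (13)(5) − (7)(0) = 65
F→G: (7)(11) − (-3)(5) = 92
G→H: (-3)(-1) − (-12)(11) = 135
H→A: (-12)(-8) − (-9)(-1) = 87
Σ = 667
Area = |Σ|/2 = 333.5.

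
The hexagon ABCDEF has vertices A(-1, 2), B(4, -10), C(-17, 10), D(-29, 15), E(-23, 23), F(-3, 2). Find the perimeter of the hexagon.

|AB| = √((5)² + (-12)²) = √169 = 13
|BC| = √((-21)² + (20)²) = √841 = 29
|CD| = √((-12)² + (5)²) = √169 = 13
|DE| = √((6)² + (8)²) = √100 = 10
|EF| = √((20)² + (-21)²) = √841 = 29
|FA| = √((2)² + (0)²) = √4 = 2
Perimeter = 13 + 29 + 13 + 10 + 29 + 2 = 96.

96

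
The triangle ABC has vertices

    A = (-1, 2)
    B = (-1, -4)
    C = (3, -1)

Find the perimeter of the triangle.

|AB| = √((0)² + (-6)²) = √36 = 6
|BC| = √((4)² + (3)²) = √25 = 5
|CA| = √((-4)² + (3)²) = √25 = 5
Perimeter = 6 + 5 + 5 = 16.

16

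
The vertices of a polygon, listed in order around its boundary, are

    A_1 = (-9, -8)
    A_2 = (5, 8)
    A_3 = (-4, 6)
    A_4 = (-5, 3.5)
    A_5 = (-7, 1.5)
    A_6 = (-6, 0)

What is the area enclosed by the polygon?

Apply the shoelace (surveyor's) formula: 2A = Σ (x_i·y_{i+1} − x_{i+1}·y_i), indices taken mod 6.
A_1→A_2: (-9)(8) − (5)(-8) = -32
A_2→A_3: (5)(6) − (-4)(8) = 62
A_3→A_4: (-4)(3.5) − (-5)(6) = 16
A_4→A_5: (-5)(1.5) − (-7)(3.5) = 17
A_5→A_6: (-7)(0) − (-6)(1.5) = 9
A_6→A_1: (-6)(-8) − (-9)(0) = 48
Σ = 120
Area = |Σ|/2 = 60.

60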